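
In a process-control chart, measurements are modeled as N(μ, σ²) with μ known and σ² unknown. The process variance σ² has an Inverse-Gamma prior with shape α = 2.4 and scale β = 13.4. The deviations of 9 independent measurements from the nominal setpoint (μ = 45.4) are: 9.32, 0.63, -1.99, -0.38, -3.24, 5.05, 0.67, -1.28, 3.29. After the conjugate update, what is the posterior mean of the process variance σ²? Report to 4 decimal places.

With known mean μ and an Inverse-Gamma(α, β) prior on σ², the Normal likelihood is conjugate: posterior is Inv-Gamma(α + n/2, β + Σ(xᵢ−μ)²/2).
Σ(xᵢ−μ)² = (9.32)² + (0.63)² + (-1.99)² + (-0.38)² + (-3.24)² + (5.05)² + (0.67)² + (-1.28)² + (3.29)² = 140.2753.
Posterior: Inv-Gamma(2.4 + 9/2, 13.4 + 140.2753/2) = Inv-Gamma(6.90, 83.53765).
E[σ²|data] = β/(α−1) = 83.53765/5.90 = 14.1589.

14.1589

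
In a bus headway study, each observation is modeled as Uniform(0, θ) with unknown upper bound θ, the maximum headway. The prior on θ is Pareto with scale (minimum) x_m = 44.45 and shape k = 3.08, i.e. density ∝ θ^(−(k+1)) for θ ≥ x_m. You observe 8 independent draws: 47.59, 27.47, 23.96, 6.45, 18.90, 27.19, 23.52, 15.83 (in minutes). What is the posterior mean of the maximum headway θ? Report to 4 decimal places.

52.3112

A Pareto(scale x_m, shape k) prior on the upper bound θ of Uniform(0, θ) is conjugate: posterior is Pareto(max(x_m, max xᵢ), k + n).
Sample maximum = 47.59; prior scale x_m = 44.45 → posterior scale = max = 47.59.
Posterior shape = 3.08 + 8 = 11.08.
E[θ|data] = k·x_m/(k−1) = 11.08·47.59/10.08 = 52.3112.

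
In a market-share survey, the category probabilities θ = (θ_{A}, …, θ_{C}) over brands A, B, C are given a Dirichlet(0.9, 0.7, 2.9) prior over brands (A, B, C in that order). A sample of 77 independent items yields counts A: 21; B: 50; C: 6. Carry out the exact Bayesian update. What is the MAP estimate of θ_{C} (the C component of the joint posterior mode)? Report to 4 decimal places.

0.1006

The Dirichlet prior is conjugate to the Multinomial likelihood: each posterior αⱼ = prior αⱼ + observed count nⱼ.
Posterior concentration: (21.9, 50.7, 8.9), total = 81.5.
Joint mode component: (α_{C}−1)/(Σα−K) = 7.9/78.5 = 0.1006.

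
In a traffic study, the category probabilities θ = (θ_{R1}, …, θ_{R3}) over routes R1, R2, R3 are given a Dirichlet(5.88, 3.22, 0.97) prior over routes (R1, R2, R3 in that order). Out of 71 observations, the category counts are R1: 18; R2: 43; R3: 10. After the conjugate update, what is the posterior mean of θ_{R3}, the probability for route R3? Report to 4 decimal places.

0.1353

The Dirichlet prior is conjugate to the Multinomial likelihood: each posterior αⱼ = prior αⱼ + observed count nⱼ.
Posterior concentration: (23.88, 46.22, 10.97), total = 81.07.
E[θ_{R3}|data] = α_{R3}/Σα = 10.97/81.07 = 0.1353.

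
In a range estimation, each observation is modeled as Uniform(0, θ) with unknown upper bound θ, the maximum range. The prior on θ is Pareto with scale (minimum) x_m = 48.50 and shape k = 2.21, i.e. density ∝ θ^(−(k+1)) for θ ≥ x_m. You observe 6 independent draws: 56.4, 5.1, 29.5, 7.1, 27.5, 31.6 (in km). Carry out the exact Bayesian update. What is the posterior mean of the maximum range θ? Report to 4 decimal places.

64.2225

A Pareto(scale x_m, shape k) prior on the upper bound θ of Uniform(0, θ) is conjugate: posterior is Pareto(max(x_m, max xᵢ), k + n).
Sample maximum = 56.4; prior scale x_m = 48.50 → posterior scale = max = 56.40.
Posterior shape = 2.21 + 6 = 8.21.
E[θ|data] = k·x_m/(k−1) = 8.21·56.40/7.21 = 64.2225.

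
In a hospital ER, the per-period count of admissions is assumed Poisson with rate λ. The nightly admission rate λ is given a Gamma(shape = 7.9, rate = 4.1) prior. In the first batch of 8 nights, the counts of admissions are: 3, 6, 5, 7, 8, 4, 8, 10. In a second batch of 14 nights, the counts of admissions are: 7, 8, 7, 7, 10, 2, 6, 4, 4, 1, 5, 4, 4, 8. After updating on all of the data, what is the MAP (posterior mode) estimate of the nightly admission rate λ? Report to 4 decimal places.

With a Gamma(shape α, rate β) prior, the Poisson likelihood is conjugate: the posterior is Gamma(α + ΣXᵢ, β + n).
Batch 1: sum of counts S = 51 over n = 8 nights.
After batch 1: Gamma(α+S, β+n) = Gamma(7.9+51, 4.1+8) = Gamma(58.9, 12.1).
Batch 2: sum of counts S = 77 over n = 14 nights.
After batch 2: Gamma(α+S, β+n) = Gamma(58.9+77, 12.1+14) = Gamma(135.9, 26.1).
Mode of Gamma(α,β) for α≥1 is (α−1)/β = 134.9/26.1 = 5.1686.

5.1686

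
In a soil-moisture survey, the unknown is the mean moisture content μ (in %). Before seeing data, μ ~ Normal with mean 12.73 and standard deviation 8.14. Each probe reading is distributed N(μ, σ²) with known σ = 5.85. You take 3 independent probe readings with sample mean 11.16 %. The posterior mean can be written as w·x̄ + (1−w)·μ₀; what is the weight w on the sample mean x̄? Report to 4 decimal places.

For Normal data with known variance σ², a Normal(μ₀, σ₀²) prior on μ is conjugate. Posterior precision = 1/σ₀² + n/σ²; posterior mean is the precision-weighted average of μ₀ and x̄.
σ₀² = 8.14² = 66.2596, σ² = 5.85² = 34.2225. Prior precision 1/σ₀² = 1/66.2596; data precision n/σ² = 3/34.2225.
w = (n/σ²)/(1/σ₀² + n/σ²) = n·σ₀²/(σ² + n·σ₀²) = 3·66.2596/(34.2225 + 3·66.2596) = 198.7788/233.0013 = 0.8531.

0.8531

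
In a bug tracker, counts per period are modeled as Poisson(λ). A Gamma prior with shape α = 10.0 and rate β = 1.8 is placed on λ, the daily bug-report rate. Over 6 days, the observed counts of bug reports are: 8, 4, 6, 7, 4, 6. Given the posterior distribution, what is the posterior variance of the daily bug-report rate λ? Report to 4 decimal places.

With a Gamma(shape α, rate β) prior, the Poisson likelihood is conjugate: the posterior is Gamma(α + ΣXᵢ, β + n).
Sum of counts S = 35 over n = 6 days.
Posterior: Gamma(α+S, β+n) = Gamma(10.0+35, 1.8+6) = Gamma(45.0, 7.8).
Var = α/β² = 45.0/7.8² = 0.7396.

0.7396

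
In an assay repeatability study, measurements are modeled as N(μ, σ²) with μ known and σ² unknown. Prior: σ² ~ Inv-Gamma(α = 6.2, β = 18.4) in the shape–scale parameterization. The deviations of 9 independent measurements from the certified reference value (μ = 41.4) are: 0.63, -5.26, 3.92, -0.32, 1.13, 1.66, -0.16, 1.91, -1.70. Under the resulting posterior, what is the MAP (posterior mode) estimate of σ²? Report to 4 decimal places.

With known mean μ and an Inverse-Gamma(α, β) prior on σ², the Normal likelihood is conjugate: posterior is Inv-Gamma(α + n/2, β + Σ(xᵢ−μ)²/2).
Σ(xᵢ−μ)² = (0.63)² + (-5.26)² + (3.92)² + (-0.32)² + (1.13)² + (1.66)² + (-0.16)² + (1.91)² + (-1.70)² = 54.1295.
Posterior: Inv-Gamma(6.2 + 9/2, 18.4 + 54.1295/2) = Inv-Gamma(10.70, 45.46475).
Mode = β/(α+1) = 45.46475/11.70 = 3.8859.

3.8859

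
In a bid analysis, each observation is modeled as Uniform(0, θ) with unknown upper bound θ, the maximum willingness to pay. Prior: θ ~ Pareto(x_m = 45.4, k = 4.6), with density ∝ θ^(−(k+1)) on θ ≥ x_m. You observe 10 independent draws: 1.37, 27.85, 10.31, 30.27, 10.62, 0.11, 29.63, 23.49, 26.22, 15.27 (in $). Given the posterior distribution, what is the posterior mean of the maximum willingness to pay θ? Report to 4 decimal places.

48.7382

A Pareto(scale x_m, shape k) prior on the upper bound θ of Uniform(0, θ) is conjugate: posterior is Pareto(max(x_m, max xᵢ), k + n).
Sample maximum = 30.27; prior scale x_m = 45.4 → posterior scale = max = 45.40.
Posterior shape = 4.6 + 10 = 14.6.
E[θ|data] = k·x_m/(k−1) = 14.6·45.40/13.6 = 48.7382.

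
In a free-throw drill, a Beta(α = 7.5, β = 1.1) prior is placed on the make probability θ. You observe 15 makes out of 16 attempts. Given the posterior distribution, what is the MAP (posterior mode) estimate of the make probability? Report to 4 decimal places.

The Beta prior is conjugate to a Binomial/Bernoulli likelihood; the update adds successes to α and failures to β.
Posterior: Beta(α+k, β+n−k) = Beta(7.5+15, 1.1+1) = Beta(22.5, 2.1).
Mode of Beta(a,b) for a,b>1 is (a−1)/(a+b−2) = 21.5/22.6 = 0.9513.

0.9513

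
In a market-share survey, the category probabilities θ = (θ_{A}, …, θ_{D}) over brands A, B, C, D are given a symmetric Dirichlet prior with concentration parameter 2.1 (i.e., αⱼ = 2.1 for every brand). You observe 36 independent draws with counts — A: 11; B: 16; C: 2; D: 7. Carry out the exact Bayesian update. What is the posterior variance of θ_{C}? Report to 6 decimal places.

0.001846

The Dirichlet prior is conjugate to the Multinomial likelihood: each posterior αⱼ = prior αⱼ + observed count nⱼ.
Posterior concentration: (13.1, 18.1, 4.1, 9.1), total = 44.4.
Var[θ_j] = α_j(Σα−α_j)/((Σα)²(Σα+1)) = 4.1·40.3/(44.4²·45.4) = 0.001846.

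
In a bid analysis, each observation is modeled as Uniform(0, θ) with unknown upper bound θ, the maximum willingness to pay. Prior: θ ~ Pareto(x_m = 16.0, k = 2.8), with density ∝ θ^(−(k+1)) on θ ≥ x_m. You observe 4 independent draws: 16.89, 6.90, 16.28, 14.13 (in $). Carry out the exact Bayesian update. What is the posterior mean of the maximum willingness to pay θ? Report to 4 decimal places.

A Pareto(scale x_m, shape k) prior on the upper bound θ of Uniform(0, θ) is conjugate: posterior is Pareto(max(x_m, max xᵢ), k + n).
Sample maximum = 16.89; prior scale x_m = 16.0 → posterior scale = max = 16.89.
Posterior shape = 2.8 + 4 = 6.8.
E[θ|data] = k·x_m/(k−1) = 6.8·16.89/5.8 = 19.8021.

19.8021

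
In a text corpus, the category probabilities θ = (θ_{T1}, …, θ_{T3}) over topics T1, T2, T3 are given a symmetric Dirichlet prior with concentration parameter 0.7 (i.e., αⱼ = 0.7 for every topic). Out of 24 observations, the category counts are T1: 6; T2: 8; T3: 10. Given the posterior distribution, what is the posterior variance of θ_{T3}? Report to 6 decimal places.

The Dirichlet prior is conjugate to the Multinomial likelihood: each posterior αⱼ = prior αⱼ + observed count nⱼ.
Posterior concentration: (6.7, 8.7, 10.7), total = 26.1.
Var[θ_j] = α_j(Σα−α_j)/((Σα)²(Σα+1)) = 10.7·15.4/(26.1²·27.1) = 0.008926.

0.008926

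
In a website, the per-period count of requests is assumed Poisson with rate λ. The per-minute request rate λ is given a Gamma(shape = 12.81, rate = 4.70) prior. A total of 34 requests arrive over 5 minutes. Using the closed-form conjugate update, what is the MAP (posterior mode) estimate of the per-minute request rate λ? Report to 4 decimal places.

4.7227

With a Gamma(shape α, rate β) prior, the Poisson likelihood is conjugate: the posterior is Gamma(α + ΣXᵢ, β + n).
Posterior: Gamma(α+S, β+n) = Gamma(12.81+34, 4.70+5) = Gamma(46.81, 9.70).
Mode of Gamma(α,β) for α≥1 is (α−1)/β = 45.81/9.70 = 4.7227.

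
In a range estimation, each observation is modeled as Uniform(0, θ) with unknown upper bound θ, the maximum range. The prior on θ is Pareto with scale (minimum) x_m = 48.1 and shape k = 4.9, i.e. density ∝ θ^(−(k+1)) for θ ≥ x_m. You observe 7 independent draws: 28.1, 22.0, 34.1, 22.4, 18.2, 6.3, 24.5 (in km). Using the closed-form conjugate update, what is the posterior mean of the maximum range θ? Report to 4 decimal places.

52.5128

A Pareto(scale x_m, shape k) prior on the upper bound θ of Uniform(0, θ) is conjugate: posterior is Pareto(max(x_m, max xᵢ), k + n).
Sample maximum = 34.1; prior scale x_m = 48.1 → posterior scale = max = 48.1.
Posterior shape = 4.9 + 7 = 11.9.
E[θ|data] = k·x_m/(k−1) = 11.9·48.1/10.9 = 52.5128.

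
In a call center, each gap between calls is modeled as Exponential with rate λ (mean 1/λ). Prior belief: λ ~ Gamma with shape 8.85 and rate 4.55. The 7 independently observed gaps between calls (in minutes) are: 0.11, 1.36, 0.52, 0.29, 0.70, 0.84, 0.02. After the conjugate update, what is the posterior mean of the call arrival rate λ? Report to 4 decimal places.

With a Gamma(shape α, rate β) prior on the exponential rate λ, the posterior after n observations with total T = Σxᵢ is Gamma(α+n, β+T).
Sum of observations T = 3.84 minutes; n = 7.
Posterior: Gamma(8.85+7, 4.55+3.84) = Gamma(15.85, 8.39).
Posterior mean of λ = α/β = 15.85/8.39 = 1.8892.

1.8892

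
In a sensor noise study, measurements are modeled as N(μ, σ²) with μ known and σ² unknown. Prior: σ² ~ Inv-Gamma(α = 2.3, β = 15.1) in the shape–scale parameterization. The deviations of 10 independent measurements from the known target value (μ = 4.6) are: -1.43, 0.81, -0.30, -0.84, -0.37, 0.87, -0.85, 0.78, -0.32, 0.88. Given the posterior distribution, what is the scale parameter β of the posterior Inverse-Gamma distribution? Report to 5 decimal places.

18.39905

With known mean μ and an Inverse-Gamma(α, β) prior on σ², the Normal likelihood is conjugate: posterior is Inv-Gamma(α + n/2, β + Σ(xᵢ−μ)²/2).
Σ(xᵢ−μ)² = (-1.43)² + (0.81)² + (-0.30)² + (-0.84)² + (-0.37)² + (0.87)² + (-0.85)² + (0.78)² + (-0.32)² + (0.88)² = 6.5981.
Posterior: Inv-Gamma(2.3 + 10/2, 15.1 + 6.5981/2) = Inv-Gamma(7.30, 18.39905).
Posterior β = 18.39905.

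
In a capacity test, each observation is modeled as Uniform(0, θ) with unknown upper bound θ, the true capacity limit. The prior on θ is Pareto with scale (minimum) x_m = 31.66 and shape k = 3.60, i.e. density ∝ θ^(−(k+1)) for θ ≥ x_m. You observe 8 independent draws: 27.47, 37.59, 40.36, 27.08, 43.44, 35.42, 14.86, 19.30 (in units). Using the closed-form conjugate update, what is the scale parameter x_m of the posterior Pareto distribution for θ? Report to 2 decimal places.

A Pareto(scale x_m, shape k) prior on the upper bound θ of Uniform(0, θ) is conjugate: posterior is Pareto(max(x_m, max xᵢ), k + n).
Sample maximum = 43.44; prior scale x_m = 31.66 → posterior scale = max = 43.44.
Posterior shape = 3.60 + 8 = 11.60.
Posterior scale x_m = 43.44.

43.44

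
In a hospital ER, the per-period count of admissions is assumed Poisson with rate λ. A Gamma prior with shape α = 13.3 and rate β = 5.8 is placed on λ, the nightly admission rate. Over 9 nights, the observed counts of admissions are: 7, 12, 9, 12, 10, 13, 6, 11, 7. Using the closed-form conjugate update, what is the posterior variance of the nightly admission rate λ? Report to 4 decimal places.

With a Gamma(shape α, rate β) prior, the Poisson likelihood is conjugate: the posterior is Gamma(α + ΣXᵢ, β + n).
Sum of counts S = 87 over n = 9 nights.
Posterior: Gamma(α+S, β+n) = Gamma(13.3+87, 5.8+9) = Gamma(100.3, 14.8).
Var = α/β² = 100.3/14.8² = 0.4579.

0.4579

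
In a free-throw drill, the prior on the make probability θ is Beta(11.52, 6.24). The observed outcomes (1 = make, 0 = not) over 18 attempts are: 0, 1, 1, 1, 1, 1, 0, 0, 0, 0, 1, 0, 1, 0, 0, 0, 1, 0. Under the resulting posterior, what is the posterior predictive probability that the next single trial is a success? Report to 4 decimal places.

0.5459

The Beta prior is conjugate to a Binomial/Bernoulli likelihood; the update adds successes to α and failures to β.
Posterior: Beta(α+k, β+n−k) = Beta(11.52+8, 6.24+10) = Beta(19.52, 16.24).
For a single future Bernoulli trial, P(success | data) = α/(α+β) = 0.5459.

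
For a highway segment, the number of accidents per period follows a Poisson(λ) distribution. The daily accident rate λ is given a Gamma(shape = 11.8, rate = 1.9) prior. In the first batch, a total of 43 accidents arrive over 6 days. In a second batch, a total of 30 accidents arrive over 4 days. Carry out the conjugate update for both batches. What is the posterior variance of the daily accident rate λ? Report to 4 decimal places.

With a Gamma(shape α, rate β) prior, the Poisson likelihood is conjugate: the posterior is Gamma(α + ΣXᵢ, β + n).
After batch 1: Gamma(α+S, β+n) = Gamma(11.8+43, 1.9+6) = Gamma(54.8, 7.9).
After batch 2: Gamma(α+S, β+n) = Gamma(54.8+30, 7.9+4) = Gamma(84.8, 11.9).
Var = α/β² = 84.8/11.9² = 0.5988.

0.5988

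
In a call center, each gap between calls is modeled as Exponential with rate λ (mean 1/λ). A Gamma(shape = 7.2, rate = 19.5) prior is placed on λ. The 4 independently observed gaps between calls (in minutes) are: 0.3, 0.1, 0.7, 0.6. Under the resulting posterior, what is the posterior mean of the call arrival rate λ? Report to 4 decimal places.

0.5283

With a Gamma(shape α, rate β) prior on the exponential rate λ, the posterior after n observations with total T = Σxᵢ is Gamma(α+n, β+T).
Sum of observations T = 1.7 minutes; n = 4.
Posterior: Gamma(7.2+4, 19.5+1.7) = Gamma(11.2, 21.2).
Posterior mean of λ = α/β = 11.2/21.2 = 0.5283.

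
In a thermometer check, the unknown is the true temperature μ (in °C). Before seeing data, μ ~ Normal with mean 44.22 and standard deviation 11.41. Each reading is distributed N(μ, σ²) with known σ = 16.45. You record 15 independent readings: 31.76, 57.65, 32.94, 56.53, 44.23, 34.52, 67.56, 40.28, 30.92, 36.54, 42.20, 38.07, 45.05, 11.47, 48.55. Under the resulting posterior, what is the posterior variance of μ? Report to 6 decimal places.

15.844583

For Normal data with known variance σ², a Normal(μ₀, σ₀²) prior on μ is conjugate. Posterior precision = 1/σ₀² + n/σ²; posterior mean is the precision-weighted average of μ₀ and x̄.
σ₀² = 11.41² = 130.1881, σ² = 16.45² = 270.6025; σ² + n·σ₀² = 270.6025 + 15·130.1881 = 2223.424.
Posterior precision = 1/σ₀² + n/σ² = 1/130.1881 + 15/270.6025 = (σ² + n·σ₀²)/(σ₀²σ²) = 2223.424/(130.1881·270.6025); posterior variance σₙ² = σ₀²σ²/(σ² + n·σ₀²) = 130.1881·270.6025/2223.424 = 15.844583.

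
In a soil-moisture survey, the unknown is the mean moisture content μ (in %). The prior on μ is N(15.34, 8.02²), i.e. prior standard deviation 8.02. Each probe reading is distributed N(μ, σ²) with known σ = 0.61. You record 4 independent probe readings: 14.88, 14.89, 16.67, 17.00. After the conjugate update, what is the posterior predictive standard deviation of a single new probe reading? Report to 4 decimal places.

0.6819

For Normal data with known variance σ², a Normal(μ₀, σ₀²) prior on μ is conjugate. Posterior precision = 1/σ₀² + n/σ²; posterior mean is the precision-weighted average of μ₀ and x̄.
σ₀² = 8.02² = 64.3204, σ² = 0.61² = 0.3721; σ² + n·σ₀² = 0.3721 + 4·64.3204 = 257.6537.
Posterior precision = 1/σ₀² + n/σ² = 1/64.3204 + 4/0.3721 = (σ² + n·σ₀²)/(σ₀²σ²) = 257.6537/(64.3204·0.3721); posterior variance σₙ² = σ₀²σ²/(σ² + n·σ₀²) = 64.3204·0.3721/257.6537 = 0.092891.
Predictive variance for one new observation = σₙ² + σ² = 64.3204·0.3721/257.6537 + 0.3721 = σ²·(σ₀² + 257.6537)/257.6537 = 0.3721·321.9741/257.6537 = 0.464991; SD = √(0.3721·321.9741/257.6537) = 0.6819.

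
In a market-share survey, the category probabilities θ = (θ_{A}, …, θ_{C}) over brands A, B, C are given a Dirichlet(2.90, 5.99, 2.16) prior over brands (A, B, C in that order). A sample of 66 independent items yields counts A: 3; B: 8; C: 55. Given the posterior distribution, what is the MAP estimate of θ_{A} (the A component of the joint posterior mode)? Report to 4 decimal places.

The Dirichlet prior is conjugate to the Multinomial likelihood: each posterior αⱼ = prior αⱼ + observed count nⱼ.
Posterior concentration: (5.90, 13.99, 57.16), total = 77.05.
Joint mode component: (α_{A}−1)/(Σα−K) = 4.90/74.05 = 0.0662.

0.0662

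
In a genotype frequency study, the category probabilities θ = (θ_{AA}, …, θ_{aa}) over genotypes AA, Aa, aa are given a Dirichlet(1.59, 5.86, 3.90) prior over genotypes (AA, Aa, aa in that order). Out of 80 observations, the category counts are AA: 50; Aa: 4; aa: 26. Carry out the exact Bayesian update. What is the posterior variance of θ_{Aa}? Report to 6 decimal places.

The Dirichlet prior is conjugate to the Multinomial likelihood: each posterior αⱼ = prior αⱼ + observed count nⱼ.
Posterior concentration: (51.59, 9.86, 29.90), total = 91.35.
Var[θ_j] = α_j(Σα−α_j)/((Σα)²(Σα+1)) = 9.86·81.49/(91.35²·92.35) = 0.001043.

0.001043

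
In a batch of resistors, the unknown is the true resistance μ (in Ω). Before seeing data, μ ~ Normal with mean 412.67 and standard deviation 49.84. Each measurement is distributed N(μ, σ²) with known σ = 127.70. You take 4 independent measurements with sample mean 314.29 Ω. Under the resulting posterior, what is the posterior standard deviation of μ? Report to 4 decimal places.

For Normal data with known variance σ², a Normal(μ₀, σ₀²) prior on μ is conjugate. Posterior precision = 1/σ₀² + n/σ²; posterior mean is the precision-weighted average of μ₀ and x̄.
σ₀² = 49.84² = 2484.0256, σ² = 127.70² = 16307.29; σ² + n·σ₀² = 16307.29 + 4·2484.0256 = 26243.3924.
Posterior precision = 1/σ₀² + n/σ² = 1/2484.0256 + 4/16307.29 = (σ² + n·σ₀²)/(σ₀²σ²) = 26243.3924/(2484.0256·16307.29); posterior variance σₙ² = σ₀²σ²/(σ² + n·σ₀²) = 2484.0256·16307.29/26243.3924 = 1543.539997.
Posterior SD = √σₙ² = √(2484.0256·16307.29/26243.3924) = 39.2879.

39.2879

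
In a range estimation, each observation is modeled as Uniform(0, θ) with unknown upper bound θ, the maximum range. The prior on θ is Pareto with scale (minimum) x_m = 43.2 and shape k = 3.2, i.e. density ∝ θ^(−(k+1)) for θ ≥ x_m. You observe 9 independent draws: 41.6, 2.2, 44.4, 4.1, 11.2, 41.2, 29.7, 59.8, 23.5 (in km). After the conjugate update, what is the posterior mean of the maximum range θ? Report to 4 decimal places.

A Pareto(scale x_m, shape k) prior on the upper bound θ of Uniform(0, θ) is conjugate: posterior is Pareto(max(x_m, max xᵢ), k + n).
Sample maximum = 59.8; prior scale x_m = 43.2 → posterior scale = max = 59.8.
Posterior shape = 3.2 + 9 = 12.2.
E[θ|data] = k·x_m/(k−1) = 12.2·59.8/11.2 = 65.1393.

65.1393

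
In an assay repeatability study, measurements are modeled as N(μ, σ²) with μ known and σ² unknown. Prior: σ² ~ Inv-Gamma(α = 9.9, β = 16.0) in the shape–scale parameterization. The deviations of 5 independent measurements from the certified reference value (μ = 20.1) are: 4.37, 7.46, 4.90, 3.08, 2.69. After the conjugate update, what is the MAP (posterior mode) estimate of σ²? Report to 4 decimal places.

5.5030

With known mean μ and an Inverse-Gamma(α, β) prior on σ², the Normal likelihood is conjugate: posterior is Inv-Gamma(α + n/2, β + Σ(xᵢ−μ)²/2).
Σ(xᵢ−μ)² = (4.37)² + (7.46)² + (4.90)² + (3.08)² + (2.69)² = 115.4810.
Posterior: Inv-Gamma(9.9 + 5/2, 16.0 + 115.4810/2) = Inv-Gamma(12.40, 73.74050).
Mode = β/(α+1) = 73.74050/13.40 = 5.5030.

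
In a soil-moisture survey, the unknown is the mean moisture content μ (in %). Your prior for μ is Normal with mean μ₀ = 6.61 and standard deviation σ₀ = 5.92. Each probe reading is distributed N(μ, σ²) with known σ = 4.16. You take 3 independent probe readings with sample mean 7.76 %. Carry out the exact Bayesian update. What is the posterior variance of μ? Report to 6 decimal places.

For Normal data with known variance σ², a Normal(μ₀, σ₀²) prior on μ is conjugate. Posterior precision = 1/σ₀² + n/σ²; posterior mean is the precision-weighted average of μ₀ and x̄.
σ₀² = 5.92² = 35.0464, σ² = 4.16² = 17.3056; σ² + n·σ₀² = 17.3056 + 3·35.0464 = 122.4448.
Posterior precision = 1/σ₀² + n/σ² = 1/35.0464 + 3/17.3056 = (σ² + n·σ₀²)/(σ₀²σ²) = 122.4448/(35.0464·17.3056); posterior variance σₙ² = σ₀²σ²/(σ² + n·σ₀²) = 35.0464·17.3056/122.4448 = 4.953244.

4.953244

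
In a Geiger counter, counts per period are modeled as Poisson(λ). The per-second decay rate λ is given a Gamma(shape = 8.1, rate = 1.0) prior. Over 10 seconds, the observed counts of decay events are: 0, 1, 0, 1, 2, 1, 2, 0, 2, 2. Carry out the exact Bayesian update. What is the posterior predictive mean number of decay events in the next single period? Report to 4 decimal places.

1.7364

With a Gamma(shape α, rate β) prior, the Poisson likelihood is conjugate: the posterior is Gamma(α + ΣXᵢ, β + n).
Sum of counts S = 11 over n = 10 seconds.
Posterior: Gamma(α+S, β+n) = Gamma(8.1+11, 1.0+10) = Gamma(19.1, 11.0).
The predictive distribution for one future period is NegBinom with mean α/β = 1.7364.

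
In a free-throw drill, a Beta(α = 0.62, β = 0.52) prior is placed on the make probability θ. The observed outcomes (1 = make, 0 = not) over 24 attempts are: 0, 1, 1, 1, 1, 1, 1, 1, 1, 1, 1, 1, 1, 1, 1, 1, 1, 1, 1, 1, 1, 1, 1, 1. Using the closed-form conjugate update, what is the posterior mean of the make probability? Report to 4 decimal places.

0.9395

The Beta prior is conjugate to a Binomial/Bernoulli likelihood; the update adds successes to α and failures to β.
Posterior: Beta(α+k, β+n−k) = Beta(0.62+23, 0.52+1) = Beta(23.62, 1.52).
Posterior mean = α/(α+β) = 23.62/25.14 = 0.9395.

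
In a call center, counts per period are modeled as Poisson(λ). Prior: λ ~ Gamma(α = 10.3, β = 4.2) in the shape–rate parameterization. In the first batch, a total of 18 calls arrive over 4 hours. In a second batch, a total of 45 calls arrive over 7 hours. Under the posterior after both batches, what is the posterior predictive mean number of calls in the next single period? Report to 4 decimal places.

4.8224

With a Gamma(shape α, rate β) prior, the Poisson likelihood is conjugate: the posterior is Gamma(α + ΣXᵢ, β + n).
After batch 1: Gamma(α+S, β+n) = Gamma(10.3+18, 4.2+4) = Gamma(28.3, 8.2).
After batch 2: Gamma(α+S, β+n) = Gamma(28.3+45, 8.2+7) = Gamma(73.3, 15.2).
The predictive distribution for one future period is NegBinom with mean α/β = 4.8224.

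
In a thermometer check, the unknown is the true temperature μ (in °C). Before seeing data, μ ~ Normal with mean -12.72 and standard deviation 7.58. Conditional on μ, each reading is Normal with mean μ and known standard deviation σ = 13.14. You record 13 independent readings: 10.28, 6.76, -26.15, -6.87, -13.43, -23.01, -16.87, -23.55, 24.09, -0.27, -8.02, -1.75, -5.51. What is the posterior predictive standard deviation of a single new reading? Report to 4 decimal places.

For Normal data with known variance σ², a Normal(μ₀, σ₀²) prior on μ is conjugate. Posterior precision = 1/σ₀² + n/σ²; posterior mean is the precision-weighted average of μ₀ and x̄.
σ₀² = 7.58² = 57.4564, σ² = 13.14² = 172.6596; σ² + n·σ₀² = 172.6596 + 13·57.4564 = 919.5928.
Posterior precision = 1/σ₀² + n/σ² = 1/57.4564 + 13/172.6596 = (σ² + n·σ₀²)/(σ₀²σ²) = 919.5928/(57.4564·172.6596); posterior variance σₙ² = σ₀²σ²/(σ² + n·σ₀²) = 57.4564·172.6596/919.5928 = 10.787817.
Predictive variance for one new observation = σₙ² + σ² = 57.4564·172.6596/919.5928 + 172.6596 = σ²·(σ₀² + 919.5928)/919.5928 = 172.6596·977.0492/919.5928 = 183.447417; SD = √(172.6596·977.0492/919.5928) = 13.5443.

13.5443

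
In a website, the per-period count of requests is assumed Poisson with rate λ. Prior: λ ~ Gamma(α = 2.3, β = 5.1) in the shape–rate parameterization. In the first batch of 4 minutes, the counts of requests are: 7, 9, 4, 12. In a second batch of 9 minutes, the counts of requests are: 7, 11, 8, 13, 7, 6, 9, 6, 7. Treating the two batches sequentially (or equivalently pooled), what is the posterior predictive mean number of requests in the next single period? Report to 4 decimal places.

5.9834

With a Gamma(shape α, rate β) prior, the Poisson likelihood is conjugate: the posterior is Gamma(α + ΣXᵢ, β + n).
Batch 1: sum of counts S = 32 over n = 4 minutes.
After batch 1: Gamma(α+S, β+n) = Gamma(2.3+32, 5.1+4) = Gamma(34.3, 9.1).
Batch 2: sum of counts S = 74 over n = 9 minutes.
After batch 2: Gamma(α+S, β+n) = Gamma(34.3+74, 9.1+9) = Gamma(108.3, 18.1).
The predictive distribution for one future period is NegBinom with mean α/β = 5.9834.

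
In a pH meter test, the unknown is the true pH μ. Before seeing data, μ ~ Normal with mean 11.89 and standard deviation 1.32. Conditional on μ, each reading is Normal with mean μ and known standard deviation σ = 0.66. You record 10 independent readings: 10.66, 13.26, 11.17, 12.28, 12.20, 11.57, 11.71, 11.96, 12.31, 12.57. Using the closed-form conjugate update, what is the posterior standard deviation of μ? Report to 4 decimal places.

0.2061

For Normal data with known variance σ², a Normal(μ₀, σ₀²) prior on μ is conjugate. Posterior precision = 1/σ₀² + n/σ²; posterior mean is the precision-weighted average of μ₀ and x̄.
σ₀² = 1.32² = 1.7424, σ² = 0.66² = 0.4356; σ² + n·σ₀² = 0.4356 + 10·1.7424 = 17.8596.
Posterior precision = 1/σ₀² + n/σ² = 1/1.7424 + 10/0.4356 = (σ² + n·σ₀²)/(σ₀²σ²) = 17.8596/(1.7424·0.4356); posterior variance σₙ² = σ₀²σ²/(σ² + n·σ₀²) = 1.7424·0.4356/17.8596 = 0.042498.
Posterior SD = √σₙ² = √(1.7424·0.4356/17.8596) = 0.2061.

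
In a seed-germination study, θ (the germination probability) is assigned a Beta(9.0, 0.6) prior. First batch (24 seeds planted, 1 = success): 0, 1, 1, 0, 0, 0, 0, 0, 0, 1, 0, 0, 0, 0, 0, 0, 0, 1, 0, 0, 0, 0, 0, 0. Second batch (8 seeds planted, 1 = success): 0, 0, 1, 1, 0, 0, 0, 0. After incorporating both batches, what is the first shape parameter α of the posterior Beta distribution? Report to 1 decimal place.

The Beta prior is conjugate to a Binomial/Bernoulli likelihood; the update adds successes to α and failures to β.
After batch 1: Beta(9.0+4, 0.6+20) = Beta(13.0, 20.6).
After batch 2: Beta(13.0+2, 20.6+6) = Beta(15.0, 26.6).
Posterior α = 15.0.

15.0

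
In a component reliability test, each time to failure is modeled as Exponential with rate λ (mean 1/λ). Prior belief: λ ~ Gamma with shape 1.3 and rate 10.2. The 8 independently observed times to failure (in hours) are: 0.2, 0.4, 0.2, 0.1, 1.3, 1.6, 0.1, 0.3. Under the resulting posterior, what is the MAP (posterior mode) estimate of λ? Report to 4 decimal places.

With a Gamma(shape α, rate β) prior on the exponential rate λ, the posterior after n observations with total T = Σxᵢ is Gamma(α+n, β+T).
Sum of observations T = 4.2 hours; n = 8.
Posterior: Gamma(1.3+8, 10.2+4.2) = Gamma(9.3, 14.4).
Mode = (α−1)/β = 0.5764.

0.5764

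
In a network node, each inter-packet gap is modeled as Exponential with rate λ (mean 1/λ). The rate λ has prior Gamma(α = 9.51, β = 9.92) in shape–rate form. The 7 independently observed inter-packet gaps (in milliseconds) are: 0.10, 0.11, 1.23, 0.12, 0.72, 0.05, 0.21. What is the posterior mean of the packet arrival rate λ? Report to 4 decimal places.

With a Gamma(shape α, rate β) prior on the exponential rate λ, the posterior after n observations with total T = Σxᵢ is Gamma(α+n, β+T).
Sum of observations T = 2.54 milliseconds; n = 7.
Posterior: Gamma(9.51+7, 9.92+2.54) = Gamma(16.51, 12.46).
Posterior mean of λ = α/β = 16.51/12.46 = 1.3250.

1.3250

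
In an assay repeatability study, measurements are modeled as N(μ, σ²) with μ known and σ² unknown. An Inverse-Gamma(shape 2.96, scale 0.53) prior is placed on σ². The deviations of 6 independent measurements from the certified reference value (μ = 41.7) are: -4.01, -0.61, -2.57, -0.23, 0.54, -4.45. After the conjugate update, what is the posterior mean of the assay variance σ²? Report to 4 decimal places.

With known mean μ and an Inverse-Gamma(α, β) prior on σ², the Normal likelihood is conjugate: posterior is Inv-Gamma(α + n/2, β + Σ(xᵢ−μ)²/2).
Σ(xᵢ−μ)² = (-4.01)² + (-0.61)² + (-2.57)² + (-0.23)² + (0.54)² + (-4.45)² = 43.2041.
Posterior: Inv-Gamma(2.96 + 6/2, 0.53 + 43.2041/2) = Inv-Gamma(5.96, 22.13205).
E[σ²|data] = β/(α−1) = 22.13205/4.96 = 4.4621.

4.4621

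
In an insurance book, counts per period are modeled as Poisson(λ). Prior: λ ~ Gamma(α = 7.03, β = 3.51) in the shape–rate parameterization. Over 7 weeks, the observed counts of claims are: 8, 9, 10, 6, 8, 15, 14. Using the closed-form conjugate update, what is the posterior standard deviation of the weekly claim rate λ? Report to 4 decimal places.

0.8351

With a Gamma(shape α, rate β) prior, the Poisson likelihood is conjugate: the posterior is Gamma(α + ΣXᵢ, β + n).
Sum of counts S = 70 over n = 7 weeks.
Posterior: Gamma(α+S, β+n) = Gamma(7.03+70, 3.51+7) = Gamma(77.03, 10.51).
SD = √α/β = √77.03/10.51 = 0.8351.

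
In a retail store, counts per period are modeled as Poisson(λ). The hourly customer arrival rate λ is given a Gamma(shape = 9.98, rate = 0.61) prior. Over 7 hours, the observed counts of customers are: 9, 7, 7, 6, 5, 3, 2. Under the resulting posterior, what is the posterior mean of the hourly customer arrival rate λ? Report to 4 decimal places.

With a Gamma(shape α, rate β) prior, the Poisson likelihood is conjugate: the posterior is Gamma(α + ΣXᵢ, β + n).
Sum of counts S = 39 over n = 7 hours.
Posterior: Gamma(α+S, β+n) = Gamma(9.98+39, 0.61+7) = Gamma(48.98, 7.61).
Posterior mean = α/β = 48.98/7.61 = 6.4363.

6.4363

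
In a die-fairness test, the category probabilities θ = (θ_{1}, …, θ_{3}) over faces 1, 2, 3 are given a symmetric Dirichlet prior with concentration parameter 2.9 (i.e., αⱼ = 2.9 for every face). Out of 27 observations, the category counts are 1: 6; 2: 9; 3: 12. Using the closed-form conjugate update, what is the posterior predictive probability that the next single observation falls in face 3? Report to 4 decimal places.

0.4174

The Dirichlet prior is conjugate to the Multinomial likelihood: each posterior αⱼ = prior αⱼ + observed count nⱼ.
Posterior concentration: (8.9, 11.9, 14.9), total = 35.7.
P(next = 3 | data) = α_{3}/Σα = 0.4174.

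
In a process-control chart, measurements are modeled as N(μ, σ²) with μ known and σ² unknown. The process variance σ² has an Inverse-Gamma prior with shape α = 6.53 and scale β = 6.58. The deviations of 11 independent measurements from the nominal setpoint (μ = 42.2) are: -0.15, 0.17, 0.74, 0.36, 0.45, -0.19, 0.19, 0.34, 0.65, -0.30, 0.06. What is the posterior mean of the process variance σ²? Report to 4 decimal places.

With known mean μ and an Inverse-Gamma(α, β) prior on σ², the Normal likelihood is conjugate: posterior is Inv-Gamma(α + n/2, β + Σ(xᵢ−μ)²/2).
Σ(xᵢ−μ)² = (-0.15)² + (0.17)² + (0.74)² + (0.36)² + (0.45)² + (-0.19)² + (0.19)² + (0.34)² + (0.65)² + (-0.30)² + (0.06)² = 1.6350.
Posterior: Inv-Gamma(6.53 + 11/2, 6.58 + 1.6350/2) = Inv-Gamma(12.03, 7.39750).
E[σ²|data] = β/(α−1) = 7.39750/11.03 = 0.6707.

0.6707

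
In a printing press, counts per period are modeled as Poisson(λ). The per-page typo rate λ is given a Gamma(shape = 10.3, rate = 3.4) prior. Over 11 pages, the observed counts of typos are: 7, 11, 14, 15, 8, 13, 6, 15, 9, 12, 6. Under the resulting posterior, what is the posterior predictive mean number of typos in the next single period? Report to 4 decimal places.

8.7708

With a Gamma(shape α, rate β) prior, the Poisson likelihood is conjugate: the posterior is Gamma(α + ΣXᵢ, β + n).
Sum of counts S = 116 over n = 11 pages.
Posterior: Gamma(α+S, β+n) = Gamma(10.3+116, 3.4+11) = Gamma(126.3, 14.4).
The predictive distribution for one future period is NegBinom with mean α/β = 8.7708.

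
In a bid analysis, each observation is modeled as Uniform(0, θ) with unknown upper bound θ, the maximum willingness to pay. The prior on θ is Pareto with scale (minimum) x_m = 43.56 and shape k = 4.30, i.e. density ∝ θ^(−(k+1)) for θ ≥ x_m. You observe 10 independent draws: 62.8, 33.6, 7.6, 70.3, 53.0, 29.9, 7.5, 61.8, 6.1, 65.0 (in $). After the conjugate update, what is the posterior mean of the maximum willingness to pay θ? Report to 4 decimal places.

A Pareto(scale x_m, shape k) prior on the upper bound θ of Uniform(0, θ) is conjugate: posterior is Pareto(max(x_m, max xᵢ), k + n).
Sample maximum = 70.3; prior scale x_m = 43.56 → posterior scale = max = 70.30.
Posterior shape = 4.30 + 10 = 14.30.
E[θ|data] = k·x_m/(k−1) = 14.30·70.30/13.30 = 75.5857.

75.5857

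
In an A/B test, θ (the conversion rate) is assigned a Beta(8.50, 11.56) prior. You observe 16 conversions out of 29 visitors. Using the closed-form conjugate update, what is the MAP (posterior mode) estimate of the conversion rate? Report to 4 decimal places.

The Beta prior is conjugate to a Binomial/Bernoulli likelihood; the update adds successes to α and failures to β.
Posterior: Beta(α+k, β+n−k) = Beta(8.50+16, 11.56+13) = Beta(24.50, 24.56).
Mode of Beta(a,b) for a,b>1 is (a−1)/(a+b−2) = 23.50/47.06 = 0.4994.

0.4994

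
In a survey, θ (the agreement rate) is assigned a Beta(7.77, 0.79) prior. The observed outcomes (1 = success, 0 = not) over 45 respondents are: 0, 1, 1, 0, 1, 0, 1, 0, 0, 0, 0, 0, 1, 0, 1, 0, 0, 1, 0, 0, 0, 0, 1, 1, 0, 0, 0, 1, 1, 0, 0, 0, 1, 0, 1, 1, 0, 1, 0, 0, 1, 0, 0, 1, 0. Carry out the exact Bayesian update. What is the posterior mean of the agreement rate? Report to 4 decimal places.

0.4625

The Beta prior is conjugate to a Binomial/Bernoulli likelihood; the update adds successes to α and failures to β.
Posterior: Beta(α+k, β+n−k) = Beta(7.77+17, 0.79+28) = Beta(24.77, 28.79).
Posterior mean = α/(α+β) = 24.77/53.56 = 0.4625.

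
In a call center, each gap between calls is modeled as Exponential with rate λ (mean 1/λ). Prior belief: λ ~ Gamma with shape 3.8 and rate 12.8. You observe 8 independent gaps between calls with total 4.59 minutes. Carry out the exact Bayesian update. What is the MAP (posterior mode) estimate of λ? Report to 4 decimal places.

With a Gamma(shape α, rate β) prior on the exponential rate λ, the posterior after n observations with total T = Σxᵢ is Gamma(α+n, β+T).
Posterior: Gamma(3.8+8, 12.8+4.59) = Gamma(11.8, 17.39).
Mode = (α−1)/β = 0.6210.

0.6210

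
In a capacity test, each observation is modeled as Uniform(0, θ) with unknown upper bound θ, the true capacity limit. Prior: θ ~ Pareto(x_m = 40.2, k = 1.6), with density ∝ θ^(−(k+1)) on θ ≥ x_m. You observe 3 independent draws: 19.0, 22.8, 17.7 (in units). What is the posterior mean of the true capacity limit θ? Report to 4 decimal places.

A Pareto(scale x_m, shape k) prior on the upper bound θ of Uniform(0, θ) is conjugate: posterior is Pareto(max(x_m, max xᵢ), k + n).
Sample maximum = 22.8; prior scale x_m = 40.2 → posterior scale = max = 40.2.
Posterior shape = 1.6 + 3 = 4.6.
E[θ|data] = k·x_m/(k−1) = 4.6·40.2/3.6 = 51.3667.

51.3667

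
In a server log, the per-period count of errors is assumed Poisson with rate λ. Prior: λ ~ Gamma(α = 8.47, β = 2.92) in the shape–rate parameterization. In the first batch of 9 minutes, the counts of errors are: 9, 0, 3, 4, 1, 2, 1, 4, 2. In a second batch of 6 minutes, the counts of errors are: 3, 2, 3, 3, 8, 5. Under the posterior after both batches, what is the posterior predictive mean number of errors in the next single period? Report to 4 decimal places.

With a Gamma(shape α, rate β) prior, the Poisson likelihood is conjugate: the posterior is Gamma(α + ΣXᵢ, β + n).
Batch 1: sum of counts S = 26 over n = 9 minutes.
After batch 1: Gamma(α+S, β+n) = Gamma(8.47+26, 2.92+9) = Gamma(34.47, 11.92).
Batch 2: sum of counts S = 24 over n = 6 minutes.
After batch 2: Gamma(α+S, β+n) = Gamma(34.47+24, 11.92+6) = Gamma(58.47, 17.92).
The predictive distribution for one future period is NegBinom with mean α/β = 3.2628.

3.2628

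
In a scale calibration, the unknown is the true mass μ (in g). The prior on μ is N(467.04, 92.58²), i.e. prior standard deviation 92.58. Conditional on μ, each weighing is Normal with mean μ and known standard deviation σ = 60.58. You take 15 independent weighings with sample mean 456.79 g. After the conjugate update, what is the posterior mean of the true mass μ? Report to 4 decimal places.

457.0745

For Normal data with known variance σ², a Normal(μ₀, σ₀²) prior on μ is conjugate. Posterior precision = 1/σ₀² + n/σ²; posterior mean is the precision-weighted average of μ₀ and x̄.
n·x̄ = 15·456.79 = 6851.85.
σ₀² = 92.58² = 8571.0564, σ² = 60.58² = 3669.9364; σ² + n·σ₀² = 3669.9364 + 15·8571.0564 = 132235.7824.
Posterior mean = (μ₀/σ₀² + n·x̄/σ²)/(1/σ₀² + n/σ²) = (σ²·μ₀ + σ₀²·n·x̄)/(σ² + n·σ₀²) = (3669.9364·467.04 + 8571.0564·6851.85)/132235.7824 = 60441599.890596/132235.7824 = 457.0745.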